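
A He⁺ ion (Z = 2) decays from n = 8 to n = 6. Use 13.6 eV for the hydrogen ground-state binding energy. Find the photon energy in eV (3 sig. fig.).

0.661 eV

The Bohr energies scale as Z², so for Z = 2: E_n = −54.40/n² eV.
E_8 = −54.40/64 = −0.8500 eV and E_6 = −54.40/36 = −1.511 eV.
The photon energy is |E_8 − E_6| = 0.661 eV.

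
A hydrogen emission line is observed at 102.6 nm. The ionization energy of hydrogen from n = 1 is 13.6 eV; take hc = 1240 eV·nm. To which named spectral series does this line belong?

ΔE = 1240/102.6 = 12.09 eV.
This matches 13.6 × (1/1² − 1/3²), so n_f = 1: the Lyman series.

Lyman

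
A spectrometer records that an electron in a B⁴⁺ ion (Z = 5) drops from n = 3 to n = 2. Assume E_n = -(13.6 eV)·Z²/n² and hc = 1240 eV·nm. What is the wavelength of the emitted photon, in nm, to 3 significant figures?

For Z = 5 the level energies scale as Z², so the effective Rydberg energy is 13.6 × 25 = 340.0 eV.
ΔE = 340.0 × (1/2² − 1/3²) = 340.0 × 0.1389 = 47.22 eV.
λ = hc/ΔE = 1240 / 47.22 = 26.3 nm.

26.3 nm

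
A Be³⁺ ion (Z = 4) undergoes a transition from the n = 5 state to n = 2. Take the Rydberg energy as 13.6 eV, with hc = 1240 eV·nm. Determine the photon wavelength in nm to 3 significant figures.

27.1 nm

For Z = 4 the level energies scale as Z², so the effective Rydberg energy is 13.6 × 16 = 217.6 eV.
ΔE = 217.6 × (1/2² − 1/5²) = 217.6 × 0.2100 = 45.70 eV.
λ = hc/ΔE = 1240 / 45.70 = 27.1 nm.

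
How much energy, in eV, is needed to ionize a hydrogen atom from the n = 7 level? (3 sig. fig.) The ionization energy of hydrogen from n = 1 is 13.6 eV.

0.278 eV

E_7 = −13.60/49 = −0.278 eV, so ionization (to E = 0) requires 0.278 eV.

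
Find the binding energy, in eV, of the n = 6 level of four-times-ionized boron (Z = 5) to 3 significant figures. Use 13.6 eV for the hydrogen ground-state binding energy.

9.44 eV

E_n = −13.6 Z²/n² = −340.0/n² eV for Z = 5.
E_6 = −340.0/36 = −9.44 eV, so ionization (to E = 0) requires 9.44 eV.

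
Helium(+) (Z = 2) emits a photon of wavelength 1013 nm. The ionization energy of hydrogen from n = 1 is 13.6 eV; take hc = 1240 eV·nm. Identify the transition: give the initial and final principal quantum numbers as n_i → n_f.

n_i = 5, n_f = 4

The photon energy is ΔE = hc/λ = 1240 / 1013 = 1.224 eV.
With Z = 2, ΔE = 54.40 × (1/n_f² − 1/n_i²), so 1/n_f² − 1/n_i² = 0.02250.
Trying n_f = 4 gives 1/n_i² = 0.04000, i.e. n_i ≈ 5; this pair matches.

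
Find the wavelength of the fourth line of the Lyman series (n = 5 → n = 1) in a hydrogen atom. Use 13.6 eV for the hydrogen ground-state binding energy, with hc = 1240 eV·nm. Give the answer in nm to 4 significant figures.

The Lyman series terminates on n_f = 1; the fourth line has n_i = 1+4 = 5.
ΔE = 13.60 × (1/1² − 1/5²) = 13.06 eV.
λ = 1240 / 13.06 = 94.98 nm.

94.98 nm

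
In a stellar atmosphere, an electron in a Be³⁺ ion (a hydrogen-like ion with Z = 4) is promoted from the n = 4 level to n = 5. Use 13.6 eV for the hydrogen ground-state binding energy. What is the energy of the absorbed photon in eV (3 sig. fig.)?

4.90 eV

The Bohr energies scale as Z², so for Z = 4: E_n = −217.6/n² eV.
E_5 = −217.6/25 = −8.704 eV and E_4 = −217.6/16 = −13.60 eV.
The photon energy is |E_5 − E_4| = 4.90 eV.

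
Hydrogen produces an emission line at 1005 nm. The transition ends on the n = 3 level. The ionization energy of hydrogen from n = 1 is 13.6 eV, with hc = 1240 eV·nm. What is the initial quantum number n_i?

The photon energy is ΔE = hc/λ = 1240 / 1005 = 1.234 eV.
With Z = 1, ΔE = 13.60 × (1/n_f² − 1/n_i²), so 1/n_f² − 1/n_i² = 0.09072.
With n_f = 3: 1/n_i² = 1/9 − 0.09072 = 0.02039, so n_i ≈ 7.00.

n_i = 7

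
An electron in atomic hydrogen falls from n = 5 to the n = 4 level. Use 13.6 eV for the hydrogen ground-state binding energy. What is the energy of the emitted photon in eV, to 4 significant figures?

0.3060 eV

E_5 = −13.60/25 = −0.5440 eV and E_4 = −13.60/16 = −0.8500 eV.
The photon energy is |E_5 − E_4| = 0.3060 eV.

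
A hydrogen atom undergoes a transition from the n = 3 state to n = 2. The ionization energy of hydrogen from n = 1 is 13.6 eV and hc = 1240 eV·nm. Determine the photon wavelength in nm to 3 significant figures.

ΔE = 13.60 × (1/2² − 1/3²) = 13.60 × 0.1389 = 1.889 eV.
λ = hc/ΔE = 1240 / 1.889 = 656 nm.

656 nm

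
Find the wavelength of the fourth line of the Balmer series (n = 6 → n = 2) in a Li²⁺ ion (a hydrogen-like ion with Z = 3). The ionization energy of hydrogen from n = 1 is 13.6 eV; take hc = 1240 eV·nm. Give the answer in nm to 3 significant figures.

The Balmer series terminates on n_f = 2; the fourth line has n_i = 2+4 = 6.
ΔE = 122.4 × (1/2² − 1/6²) = 27.20 eV.
λ = 1240 / 27.20 = 45.6 nm.

45.6 nm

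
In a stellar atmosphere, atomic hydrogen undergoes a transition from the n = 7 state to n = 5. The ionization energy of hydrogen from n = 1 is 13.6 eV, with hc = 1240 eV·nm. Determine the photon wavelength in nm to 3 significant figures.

ΔE = 13.60 × (1/5² − 1/7²) = 13.60 × 0.01959 = 0.2664 eV.
λ = hc/ΔE = 1240 / 0.2664 = 4650 nm.

4650 nm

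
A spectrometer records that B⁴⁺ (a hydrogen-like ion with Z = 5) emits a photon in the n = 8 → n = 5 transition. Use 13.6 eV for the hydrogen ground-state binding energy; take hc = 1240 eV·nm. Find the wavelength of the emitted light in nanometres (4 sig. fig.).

For Z = 5 the level energies scale as Z², so the effective Rydberg energy is 13.6 × 25 = 340.0 eV.
ΔE = 340.0 × (1/5² − 1/8²) = 340.0 × 0.02438 = 8.288 eV.
λ = hc/ΔE = 1240 / 8.288 = 149.6 nm.

149.6 nm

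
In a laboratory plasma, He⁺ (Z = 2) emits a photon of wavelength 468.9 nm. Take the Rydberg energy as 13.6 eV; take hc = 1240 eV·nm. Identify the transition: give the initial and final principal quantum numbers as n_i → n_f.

The photon energy is ΔE = hc/λ = 1240 / 468.9 = 2.644 eV.
With Z = 2, ΔE = 54.40 × (1/n_f² − 1/n_i²), so 1/n_f² − 1/n_i² = 0.04861.
Trying n_f = 3 gives 1/n_i² = 0.06250, i.e. n_i ≈ 4; this pair matches.

n_i = 4, n_f = 3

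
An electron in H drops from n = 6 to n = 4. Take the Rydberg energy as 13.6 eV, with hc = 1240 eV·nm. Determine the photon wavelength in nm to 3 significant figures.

ΔE = 13.60 × (1/4² − 1/6²) = 13.60 × 0.03472 = 0.4722 eV.
λ = hc/ΔE = 1240 / 0.4722 = 2630 nm.
This line belongs to the Brackett series.

2630 nm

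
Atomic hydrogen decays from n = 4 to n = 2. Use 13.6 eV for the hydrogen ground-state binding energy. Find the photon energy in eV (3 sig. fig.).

E_4 = −13.60/16 = −0.8500 eV and E_2 = −13.60/4 = −3.400 eV.
The photon energy is |E_4 − E_2| = 2.55 eV.

2.55 eV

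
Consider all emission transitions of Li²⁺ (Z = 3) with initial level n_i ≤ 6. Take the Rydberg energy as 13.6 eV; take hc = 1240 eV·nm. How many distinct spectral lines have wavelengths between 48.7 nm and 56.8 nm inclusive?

Enumerate all n_i → n_f pairs with 1 ≤ n_f < n_i ≤ 6 and compute λ = 1240 / [13.6·9·(1/n_f² − 1/n_i²)].
Lines falling in [48.7, 56.8] nm: 4→2 (54.03 nm).

1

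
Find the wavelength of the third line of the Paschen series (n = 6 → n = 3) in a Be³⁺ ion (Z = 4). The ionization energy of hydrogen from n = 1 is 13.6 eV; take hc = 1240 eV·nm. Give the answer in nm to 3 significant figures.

The Paschen series terminates on n_f = 3; the third line has n_i = 3+3 = 6.
ΔE = 217.6 × (1/3² − 1/6²) = 18.13 eV.
λ = 1240 / 18.13 = 68.4 nm.

68.4 nm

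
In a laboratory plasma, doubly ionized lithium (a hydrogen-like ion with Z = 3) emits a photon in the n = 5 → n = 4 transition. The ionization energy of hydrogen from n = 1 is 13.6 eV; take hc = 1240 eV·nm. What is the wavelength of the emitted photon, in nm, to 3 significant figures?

450 nm

For Z = 3 the level energies scale as Z², so the effective Rydberg energy is 13.6 × 9 = 122.4 eV.
ΔE = 122.4 × (1/4² − 1/5²) = 122.4 × 0.02250 = 2.754 eV.
λ = hc/ΔE = 1240 / 2.754 = 450 nm.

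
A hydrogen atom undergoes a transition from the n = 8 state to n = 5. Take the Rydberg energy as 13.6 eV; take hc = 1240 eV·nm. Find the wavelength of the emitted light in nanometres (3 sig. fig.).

3740 nm

ΔE = 13.60 × (1/5² − 1/8²) = 13.60 × 0.02438 = 0.3315 eV.
λ = hc/ΔE = 1240 / 0.3315 = 3740 nm.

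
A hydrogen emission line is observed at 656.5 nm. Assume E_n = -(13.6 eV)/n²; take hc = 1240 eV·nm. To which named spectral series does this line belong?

Balmer

ΔE = 1240/656.5 = 1.889 eV.
This matches 13.6 × (1/2² − 1/3²), so n_f = 2: the Balmer series.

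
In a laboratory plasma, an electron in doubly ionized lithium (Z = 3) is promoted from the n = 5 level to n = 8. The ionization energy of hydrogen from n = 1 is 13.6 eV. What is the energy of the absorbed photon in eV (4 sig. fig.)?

2.984 eV

The Bohr energies scale as Z², so for Z = 3: E_n = −122.4/n² eV.
E_8 = −122.4/64 = −1.913 eV and E_5 = −122.4/25 = −4.896 eV.
The photon energy is |E_8 − E_5| = 2.984 eV.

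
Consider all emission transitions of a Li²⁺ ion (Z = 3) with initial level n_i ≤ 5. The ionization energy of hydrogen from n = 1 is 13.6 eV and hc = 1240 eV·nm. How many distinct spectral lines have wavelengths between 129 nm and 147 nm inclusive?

1

Enumerate all n_i → n_f pairs with 1 ≤ n_f < n_i ≤ 5 and compute λ = 1240 / [13.6·9·(1/n_f² − 1/n_i²)].
Lines falling in [129, 147] nm: 5→3 (142.5 nm).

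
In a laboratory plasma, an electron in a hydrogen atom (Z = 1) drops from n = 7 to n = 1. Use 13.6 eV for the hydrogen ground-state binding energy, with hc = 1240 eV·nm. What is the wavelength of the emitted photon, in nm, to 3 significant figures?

ΔE = 13.60 × (1/1² − 1/7²) = 13.60 × 0.9796 = 13.32 eV.
λ = hc/ΔE = 1240 / 13.32 = 93.1 nm.
This line belongs to the Lyman series.

93.1 nm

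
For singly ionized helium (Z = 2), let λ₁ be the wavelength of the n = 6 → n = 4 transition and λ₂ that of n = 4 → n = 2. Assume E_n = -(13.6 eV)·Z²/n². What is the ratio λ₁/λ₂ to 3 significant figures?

5.40

λ ∝ 1/ΔE ∝ 1/(1/n_f² − 1/n_i²), and the Z² and hc factors cancel in the ratio.
λ₁/λ₂ = (1/2² − 1/4²)/(1/4² − 1/6²) = 0.1875/0.03472 = 5.40.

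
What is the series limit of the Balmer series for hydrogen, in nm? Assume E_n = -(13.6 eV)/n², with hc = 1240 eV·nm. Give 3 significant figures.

The Balmer series has lower level n_f = 2; the series limit corresponds to n_i → ∞.
ΔE_max = 13.6 × 1 / 2² = 3.400 eV.
λ_min = 1240 / 3.400 = 365 nm.

365 nm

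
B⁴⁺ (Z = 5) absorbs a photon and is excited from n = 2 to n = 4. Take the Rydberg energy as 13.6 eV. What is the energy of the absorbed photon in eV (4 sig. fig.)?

The Bohr energies scale as Z², so for Z = 5: E_n = −340.0/n² eV.
E_4 = −340.0/16 = −21.25 eV and E_2 = −340.0/4 = −85.00 eV.
The photon energy is |E_4 − E_2| = 63.75 eV.

63.75 eV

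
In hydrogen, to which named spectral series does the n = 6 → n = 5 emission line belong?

The series is set by the lower level: n_f = 5 is the Pfund series.

Pfund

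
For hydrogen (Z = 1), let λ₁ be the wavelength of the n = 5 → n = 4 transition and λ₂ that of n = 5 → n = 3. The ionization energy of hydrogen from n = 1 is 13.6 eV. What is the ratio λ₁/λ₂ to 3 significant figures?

3.16

λ ∝ 1/ΔE ∝ 1/(1/n_f² − 1/n_i²), and the Z² and hc factors cancel in the ratio.
λ₁/λ₂ = (1/3² − 1/5²)/(1/4² − 1/5²) = 0.07111/0.02250 = 3.16.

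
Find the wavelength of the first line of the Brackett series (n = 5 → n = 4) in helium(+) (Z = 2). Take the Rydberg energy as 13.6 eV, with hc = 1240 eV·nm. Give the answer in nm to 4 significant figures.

1013 nm

The Brackett series terminates on n_f = 4; the first line has n_i = 4+1 = 5.
ΔE = 54.40 × (1/4² − 1/5²) = 1.224 eV.
λ = 1240 / 1.224 = 1013 nm.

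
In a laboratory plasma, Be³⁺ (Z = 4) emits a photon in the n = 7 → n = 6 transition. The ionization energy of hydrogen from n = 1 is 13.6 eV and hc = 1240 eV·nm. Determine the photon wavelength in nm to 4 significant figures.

773.2 nm

For Z = 4 the level energies scale as Z², so the effective Rydberg energy is 13.6 × 16 = 217.6 eV.
ΔE = 217.6 × (1/6² − 1/7²) = 217.6 × 0.007370 = 1.604 eV.
λ = hc/ΔE = 1240 / 1.604 = 773.2 nm.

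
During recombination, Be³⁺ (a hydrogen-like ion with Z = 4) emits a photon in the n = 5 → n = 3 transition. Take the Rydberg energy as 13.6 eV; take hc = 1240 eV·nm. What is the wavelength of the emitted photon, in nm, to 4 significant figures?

80.14 nm

For Z = 4 the level energies scale as Z², so the effective Rydberg energy is 13.6 × 16 = 217.6 eV.
ΔE = 217.6 × (1/3² − 1/5²) = 217.6 × 0.07111 = 15.47 eV.
λ = hc/ΔE = 1240 / 15.47 = 80.14 nm.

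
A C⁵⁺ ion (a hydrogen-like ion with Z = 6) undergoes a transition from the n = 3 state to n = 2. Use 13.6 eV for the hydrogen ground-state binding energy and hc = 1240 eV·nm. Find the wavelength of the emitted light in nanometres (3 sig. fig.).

For Z = 6 the level energies scale as Z², so the effective Rydberg energy is 13.6 × 36 = 489.6 eV.
ΔE = 489.6 × (1/2² − 1/3²) = 489.6 × 0.1389 = 68.00 eV.
λ = hc/ΔE = 1240 / 68.00 = 18.2 nm.

18.2 nm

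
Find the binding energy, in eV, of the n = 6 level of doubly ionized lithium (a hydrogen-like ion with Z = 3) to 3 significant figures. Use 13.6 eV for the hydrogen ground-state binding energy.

3.40 eV

E_n = −13.6 Z²/n² = −122.4/n² eV for Z = 3.
E_6 = −122.4/36 = −3.40 eV, so ionization (to E = 0) requires 3.40 eV.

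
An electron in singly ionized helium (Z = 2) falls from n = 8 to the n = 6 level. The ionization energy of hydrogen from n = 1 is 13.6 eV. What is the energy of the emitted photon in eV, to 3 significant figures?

0.661 eV

The Bohr energies scale as Z², so for Z = 2: E_n = −54.40/n² eV.
E_8 = −54.40/64 = −0.8500 eV and E_6 = −54.40/36 = −1.511 eV.
The photon energy is |E_8 − E_6| = 0.661 eV.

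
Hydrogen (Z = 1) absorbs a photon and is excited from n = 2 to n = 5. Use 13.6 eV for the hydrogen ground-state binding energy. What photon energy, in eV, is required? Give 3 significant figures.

E_5 = −13.60/25 = −0.5440 eV and E_2 = −13.60/4 = −3.400 eV.
The photon energy is |E_5 − E_2| = 2.86 eV.

2.86 eV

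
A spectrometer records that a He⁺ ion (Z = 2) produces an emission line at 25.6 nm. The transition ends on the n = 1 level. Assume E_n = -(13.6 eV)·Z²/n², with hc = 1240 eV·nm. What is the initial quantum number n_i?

The photon energy is ΔE = hc/λ = 1240 / 25.6 = 48.44 eV.
With Z = 2, ΔE = 54.40 × (1/n_f² − 1/n_i²), so 1/n_f² − 1/n_i² = 0.8904.
With n_f = 1: 1/n_i² = 1/1 − 0.8904 = 0.1096, so n_i ≈ 3.02.

n_i = 3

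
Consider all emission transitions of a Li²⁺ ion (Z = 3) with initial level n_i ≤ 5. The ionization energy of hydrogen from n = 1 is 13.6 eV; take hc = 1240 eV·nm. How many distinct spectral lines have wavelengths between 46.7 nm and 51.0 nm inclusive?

1

Enumerate all n_i → n_f pairs with 1 ≤ n_f < n_i ≤ 5 and compute λ = 1240 / [13.6·9·(1/n_f² − 1/n_i²)].
Lines falling in [46.7, 51.0] nm: 5→2 (48.24 nm).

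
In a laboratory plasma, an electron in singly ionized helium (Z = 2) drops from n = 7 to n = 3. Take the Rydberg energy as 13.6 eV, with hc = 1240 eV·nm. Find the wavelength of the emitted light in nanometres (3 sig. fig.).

251 nm

For Z = 2 the level energies scale as Z², so the effective Rydberg energy is 13.6 × 4 = 54.40 eV.
ΔE = 54.40 × (1/3² − 1/7²) = 54.40 × 0.09070 = 4.934 eV.
λ = hc/ΔE = 1240 / 4.934 = 251 nm.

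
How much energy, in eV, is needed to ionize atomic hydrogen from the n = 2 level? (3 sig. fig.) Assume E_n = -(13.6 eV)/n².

E_2 = −13.60/4 = −3.40 eV, so ionization (to E = 0) requires 3.40 eV.

3.40 eV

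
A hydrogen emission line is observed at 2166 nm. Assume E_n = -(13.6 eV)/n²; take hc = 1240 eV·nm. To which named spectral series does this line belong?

ΔE = 1240/2166 = 0.5725 eV.
This matches 13.6 × (1/4² − 1/7²), so n_f = 4: the Brackett series.

Brackett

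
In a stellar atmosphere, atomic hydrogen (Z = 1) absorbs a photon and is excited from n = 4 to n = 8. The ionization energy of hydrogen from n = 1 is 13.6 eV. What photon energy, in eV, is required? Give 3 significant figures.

E_8 = −13.60/64 = −0.2125 eV and E_4 = −13.60/16 = −0.8500 eV.
The photon energy is |E_8 − E_4| = 0.638 eV.

0.638 eV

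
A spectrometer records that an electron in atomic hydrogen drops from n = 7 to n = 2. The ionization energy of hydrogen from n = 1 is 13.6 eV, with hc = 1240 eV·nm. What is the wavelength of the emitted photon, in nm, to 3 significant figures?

ΔE = 13.60 × (1/2² − 1/7²) = 13.60 × 0.2296 = 3.122 eV.
λ = hc/ΔE = 1240 / 3.122 = 397 nm.

397 nm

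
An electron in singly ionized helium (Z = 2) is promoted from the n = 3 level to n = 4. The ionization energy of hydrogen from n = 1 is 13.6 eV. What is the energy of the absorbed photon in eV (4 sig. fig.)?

The Bohr energies scale as Z², so for Z = 2: E_n = −54.40/n² eV.
E_4 = −54.40/16 = −3.400 eV and E_3 = −54.40/9 = −6.044 eV.
The photon energy is |E_4 − E_3| = 2.644 eV.

2.644 eV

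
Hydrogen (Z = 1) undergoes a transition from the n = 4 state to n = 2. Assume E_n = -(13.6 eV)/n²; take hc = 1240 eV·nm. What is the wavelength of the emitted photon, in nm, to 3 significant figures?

486 nm

ΔE = 13.60 × (1/2² − 1/4²) = 13.60 × 0.1875 = 2.550 eV.
λ = hc/ΔE = 1240 / 2.550 = 486 nm.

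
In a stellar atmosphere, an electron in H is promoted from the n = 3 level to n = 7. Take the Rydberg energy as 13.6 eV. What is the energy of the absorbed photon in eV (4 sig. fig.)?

E_7 = −13.60/49 = −0.2776 eV and E_3 = −13.60/9 = −1.511 eV.
The photon energy is |E_7 − E_3| = 1.234 eV.

1.234 eV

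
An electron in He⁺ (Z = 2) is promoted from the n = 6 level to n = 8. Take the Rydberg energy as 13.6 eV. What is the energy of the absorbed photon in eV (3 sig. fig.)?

The Bohr energies scale as Z², so for Z = 2: E_n = −54.40/n² eV.
E_8 = −54.40/64 = −0.8500 eV and E_6 = −54.40/36 = −1.511 eV.
The photon energy is |E_8 − E_6| = 0.661 eV.

0.661 eV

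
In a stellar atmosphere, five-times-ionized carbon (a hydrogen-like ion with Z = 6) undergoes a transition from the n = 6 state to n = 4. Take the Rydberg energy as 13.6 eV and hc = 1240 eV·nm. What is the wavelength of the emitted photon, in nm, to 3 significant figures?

72.9 nm

For Z = 6 the level energies scale as Z², so the effective Rydberg energy is 13.6 × 36 = 489.6 eV.
ΔE = 489.6 × (1/4² − 1/6²) = 489.6 × 0.03472 = 17.00 eV.
λ = hc/ΔE = 1240 / 17.00 = 72.9 nm.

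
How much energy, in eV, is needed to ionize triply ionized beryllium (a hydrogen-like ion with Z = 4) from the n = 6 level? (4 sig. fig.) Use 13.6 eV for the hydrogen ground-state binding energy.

E_n = −13.6 Z²/n² = −217.6/n² eV for Z = 4.
E_6 = −217.6/36 = −6.044 eV, so ionization (to E = 0) requires 6.044 eV.

6.044 eV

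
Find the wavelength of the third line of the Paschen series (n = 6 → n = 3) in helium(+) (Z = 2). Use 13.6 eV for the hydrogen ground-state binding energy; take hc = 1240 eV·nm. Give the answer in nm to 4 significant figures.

273.5 nm

The Paschen series terminates on n_f = 3; the third line has n_i = 3+3 = 6.
ΔE = 54.40 × (1/3² − 1/6²) = 4.533 eV.
λ = 1240 / 4.533 = 273.5 nm.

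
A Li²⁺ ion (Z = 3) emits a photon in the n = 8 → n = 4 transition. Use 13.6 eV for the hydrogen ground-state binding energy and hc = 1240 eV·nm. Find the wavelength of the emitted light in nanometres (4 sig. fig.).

216.1 nm

For Z = 3 the level energies scale as Z², so the effective Rydberg energy is 13.6 × 9 = 122.4 eV.
ΔE = 122.4 × (1/4² − 1/8²) = 122.4 × 0.04688 = 5.738 eV.
λ = hc/ΔE = 1240 / 5.738 = 216.1 nm.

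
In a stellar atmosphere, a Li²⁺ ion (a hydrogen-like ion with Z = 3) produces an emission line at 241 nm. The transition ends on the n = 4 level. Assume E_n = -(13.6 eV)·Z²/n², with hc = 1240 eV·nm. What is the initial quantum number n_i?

n_i = 7

The photon energy is ΔE = hc/λ = 1240 / 241 = 5.145 eV.
With Z = 3, ΔE = 122.4 × (1/n_f² − 1/n_i²), so 1/n_f² − 1/n_i² = 0.04204.
With n_f = 4: 1/n_i² = 1/16 − 0.04204 = 0.02046, so n_i ≈ 6.99.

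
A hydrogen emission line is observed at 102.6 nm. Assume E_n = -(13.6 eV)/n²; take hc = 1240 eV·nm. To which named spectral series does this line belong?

Lyman

ΔE = 1240/102.6 = 12.09 eV.
This matches 13.6 × (1/1² − 1/3²), so n_f = 1: the Lyman series.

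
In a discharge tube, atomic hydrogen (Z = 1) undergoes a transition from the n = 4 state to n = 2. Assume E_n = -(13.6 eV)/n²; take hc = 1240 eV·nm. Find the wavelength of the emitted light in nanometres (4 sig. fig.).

486.3 nm

ΔE = 13.60 × (1/2² − 1/4²) = 13.60 × 0.1875 = 2.550 eV.
λ = hc/ΔE = 1240 / 2.550 = 486.3 nm.
This line belongs to the Balmer series.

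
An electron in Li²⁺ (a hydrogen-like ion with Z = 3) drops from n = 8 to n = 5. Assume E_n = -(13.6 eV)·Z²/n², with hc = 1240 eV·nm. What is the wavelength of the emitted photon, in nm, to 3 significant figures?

416 nm

For Z = 3 the level energies scale as Z², so the effective Rydberg energy is 13.6 × 9 = 122.4 eV.
ΔE = 122.4 × (1/5² − 1/8²) = 122.4 × 0.02438 = 2.984 eV.
λ = hc/ΔE = 1240 / 2.984 = 416 nm.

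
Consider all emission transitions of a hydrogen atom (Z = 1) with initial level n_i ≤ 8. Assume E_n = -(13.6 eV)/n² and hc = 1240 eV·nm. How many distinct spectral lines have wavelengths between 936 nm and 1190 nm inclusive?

Enumerate all n_i → n_f pairs with 1 ≤ n_f < n_i ≤ 8 and compute λ = 1240 / [13.6·1·(1/n_f² − 1/n_i²)].
Lines falling in [936, 1190] nm: 8→3 (954.9 nm), 7→3 (1005 nm), 6→3 (1094 nm).

3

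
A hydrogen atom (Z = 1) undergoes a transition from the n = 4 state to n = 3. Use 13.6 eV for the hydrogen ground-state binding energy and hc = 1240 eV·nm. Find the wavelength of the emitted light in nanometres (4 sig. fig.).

1876 nm

ΔE = 13.60 × (1/3² − 1/4²) = 13.60 × 0.04861 = 0.6611 eV.
λ = hc/ΔE = 1240 / 0.6611 = 1876 nm.
This line belongs to the Paschen series.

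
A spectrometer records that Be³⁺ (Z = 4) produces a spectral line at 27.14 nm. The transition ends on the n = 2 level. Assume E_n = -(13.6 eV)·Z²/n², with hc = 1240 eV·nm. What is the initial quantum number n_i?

The photon energy is ΔE = hc/λ = 1240 / 27.14 = 45.69 eV.
With Z = 4, ΔE = 217.6 × (1/n_f² − 1/n_i²), so 1/n_f² − 1/n_i² = 0.2100.
With n_f = 2: 1/n_i² = 1/4 − 0.2100 = 0.04003, so n_i ≈ 5.00.

n_i = 5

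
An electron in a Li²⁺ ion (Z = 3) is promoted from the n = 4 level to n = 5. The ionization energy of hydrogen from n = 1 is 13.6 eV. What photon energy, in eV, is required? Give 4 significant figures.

2.754 eV

The Bohr energies scale as Z², so for Z = 3: E_n = −122.4/n² eV.
E_5 = −122.4/25 = −4.896 eV and E_4 = −122.4/16 = −7.650 eV.
The photon energy is |E_5 − E_4| = 2.754 eV.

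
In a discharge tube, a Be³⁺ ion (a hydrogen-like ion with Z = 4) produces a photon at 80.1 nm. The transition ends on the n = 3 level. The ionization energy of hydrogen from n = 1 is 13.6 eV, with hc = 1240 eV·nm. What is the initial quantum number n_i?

n_i = 5

The photon energy is ΔE = hc/λ = 1240 / 80.1 = 15.48 eV.
With Z = 4, ΔE = 217.6 × (1/n_f² − 1/n_i²), so 1/n_f² − 1/n_i² = 0.07114.
With n_f = 3: 1/n_i² = 1/9 − 0.07114 = 0.03997, so n_i ≈ 5.00.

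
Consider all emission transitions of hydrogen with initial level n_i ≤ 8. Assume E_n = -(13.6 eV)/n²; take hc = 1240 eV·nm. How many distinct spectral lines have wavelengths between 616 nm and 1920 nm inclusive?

6

Enumerate all n_i → n_f pairs with 1 ≤ n_f < n_i ≤ 8 and compute λ = 1240 / [13.6·1·(1/n_f² − 1/n_i²)].
Lines falling in [616, 1920] nm: 3→2 (656.5 nm), 8→3 (954.9 nm), 7→3 (1005 nm), 6→3 (1094 nm), 5→3 (1282 nm), 4→3 (1876 nm).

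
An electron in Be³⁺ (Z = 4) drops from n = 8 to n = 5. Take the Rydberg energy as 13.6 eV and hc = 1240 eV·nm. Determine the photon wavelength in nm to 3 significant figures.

For Z = 4 the level energies scale as Z², so the effective Rydberg energy is 13.6 × 16 = 217.6 eV.
ΔE = 217.6 × (1/5² − 1/8²) = 217.6 × 0.02438 = 5.304 eV.
λ = hc/ΔE = 1240 / 5.304 = 234 nm.

234 nm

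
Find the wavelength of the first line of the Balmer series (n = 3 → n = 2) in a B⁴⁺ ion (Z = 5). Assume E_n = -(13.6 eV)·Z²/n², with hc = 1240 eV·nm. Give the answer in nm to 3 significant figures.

The Balmer series terminates on n_f = 2; the first line has n_i = 2+1 = 3.
ΔE = 340.0 × (1/2² − 1/3²) = 47.22 eV.
λ = 1240 / 47.22 = 26.3 nm.

26.3 nm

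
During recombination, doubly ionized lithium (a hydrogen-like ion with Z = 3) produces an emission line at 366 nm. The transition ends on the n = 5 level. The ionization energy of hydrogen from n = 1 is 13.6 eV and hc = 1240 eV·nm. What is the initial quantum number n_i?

n_i = 9

The photon energy is ΔE = hc/λ = 1240 / 366 = 3.388 eV.
With Z = 3, ΔE = 122.4 × (1/n_f² − 1/n_i²), so 1/n_f² − 1/n_i² = 0.02768.
With n_f = 5: 1/n_i² = 1/25 − 0.02768 = 0.01232, so n_i ≈ 9.01.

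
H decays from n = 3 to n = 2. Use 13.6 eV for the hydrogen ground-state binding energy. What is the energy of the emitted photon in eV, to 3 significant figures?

E_3 = −13.60/9 = −1.511 eV and E_2 = −13.60/4 = −3.400 eV.
The photon energy is |E_3 − E_2| = 1.89 eV.

1.89 eV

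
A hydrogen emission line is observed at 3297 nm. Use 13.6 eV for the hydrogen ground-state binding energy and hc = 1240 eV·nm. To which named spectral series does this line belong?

ΔE = 1240/3297 = 0.3761 eV.
This matches 13.6 × (1/5² − 1/9²), so n_f = 5: the Pfund series.

Pfund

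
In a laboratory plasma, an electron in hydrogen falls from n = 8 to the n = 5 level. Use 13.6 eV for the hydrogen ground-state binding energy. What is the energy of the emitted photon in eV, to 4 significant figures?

0.3315 eV

E_8 = −13.60/64 = −0.2125 eV and E_5 = −13.60/25 = −0.5440 eV.
The photon energy is |E_8 − E_5| = 0.3315 eV.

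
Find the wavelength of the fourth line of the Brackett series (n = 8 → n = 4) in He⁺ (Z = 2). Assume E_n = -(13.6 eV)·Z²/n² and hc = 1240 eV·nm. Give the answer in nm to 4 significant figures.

486.3 nm

The Brackett series terminates on n_f = 4; the fourth line has n_i = 4+4 = 8.
ΔE = 54.40 × (1/4² − 1/8²) = 2.550 eV.
λ = 1240 / 2.550 = 486.3 nm.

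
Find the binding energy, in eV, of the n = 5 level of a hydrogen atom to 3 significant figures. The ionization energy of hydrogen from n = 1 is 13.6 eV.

E_5 = −13.60/25 = −0.544 eV, so ionization (to E = 0) requires 0.544 eV.

0.544 eV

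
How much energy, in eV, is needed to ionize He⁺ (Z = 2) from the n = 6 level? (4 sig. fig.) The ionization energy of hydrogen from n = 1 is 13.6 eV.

1.511 eV

E_n = −13.6 Z²/n² = −54.40/n² eV for Z = 2.
E_6 = −54.40/36 = −1.511 eV, so ionization (to E = 0) requires 1.511 eV.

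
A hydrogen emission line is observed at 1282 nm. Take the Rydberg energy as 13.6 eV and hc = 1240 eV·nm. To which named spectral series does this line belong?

Paschen

ΔE = 1240/1282 = 0.9672 eV.
This matches 13.6 × (1/3² − 1/5²), so n_f = 3: the Paschen series.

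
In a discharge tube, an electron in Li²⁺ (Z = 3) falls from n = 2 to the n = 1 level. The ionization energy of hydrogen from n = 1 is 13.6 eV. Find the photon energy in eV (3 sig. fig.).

The Bohr energies scale as Z², so for Z = 3: E_n = −122.4/n² eV.
E_2 = −122.4/4 = −30.60 eV and E_1 = −122.4/1 = −122.4 eV.
The photon energy is |E_2 − E_1| = 91.8 eV.

91.8 eV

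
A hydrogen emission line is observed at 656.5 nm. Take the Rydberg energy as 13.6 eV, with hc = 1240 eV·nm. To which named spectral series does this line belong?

Balmer

ΔE = 1240/656.5 = 1.889 eV.
This matches 13.6 × (1/2² − 1/3²), so n_f = 2: the Balmer series.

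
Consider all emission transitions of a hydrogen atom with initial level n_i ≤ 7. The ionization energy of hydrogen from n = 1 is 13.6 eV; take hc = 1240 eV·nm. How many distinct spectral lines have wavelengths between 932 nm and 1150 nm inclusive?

Enumerate all n_i → n_f pairs with 1 ≤ n_f < n_i ≤ 7 and compute λ = 1240 / [13.6·1·(1/n_f² − 1/n_i²)].
Lines falling in [932, 1150] nm: 7→3 (1005 nm), 6→3 (1094 nm).

2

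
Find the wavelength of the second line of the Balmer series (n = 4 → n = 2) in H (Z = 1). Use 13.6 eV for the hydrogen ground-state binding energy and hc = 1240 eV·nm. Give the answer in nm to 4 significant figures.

486.3 nm

The Balmer series terminates on n_f = 2; the second line has n_i = 2+2 = 4.
ΔE = 13.60 × (1/2² − 1/4²) = 2.550 eV.
λ = 1240 / 2.550 = 486.3 nm.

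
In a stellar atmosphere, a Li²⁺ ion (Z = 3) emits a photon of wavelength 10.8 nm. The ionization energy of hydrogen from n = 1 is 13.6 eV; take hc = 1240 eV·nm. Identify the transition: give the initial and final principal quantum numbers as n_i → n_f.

n_i = 4, n_f = 1

The photon energy is ΔE = hc/λ = 1240 / 10.8 = 114.8 eV.
With Z = 3, ΔE = 122.4 × (1/n_f² − 1/n_i²), so 1/n_f² − 1/n_i² = 0.9380.
Trying n_f = 1 gives 1/n_i² = 0.06197, i.e. n_i ≈ 4; this pair matches.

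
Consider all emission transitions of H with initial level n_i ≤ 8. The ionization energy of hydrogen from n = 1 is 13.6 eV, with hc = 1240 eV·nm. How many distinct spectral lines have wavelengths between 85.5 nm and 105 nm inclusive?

Enumerate all n_i → n_f pairs with 1 ≤ n_f < n_i ≤ 8 and compute λ = 1240 / [13.6·1·(1/n_f² − 1/n_i²)].
Lines falling in [85.5, 105] nm: 8→1 (92.62 nm), 7→1 (93.08 nm), 6→1 (93.78 nm), 5→1 (94.98 nm), 4→1 (97.25 nm), 3→1 (102.6 nm).

6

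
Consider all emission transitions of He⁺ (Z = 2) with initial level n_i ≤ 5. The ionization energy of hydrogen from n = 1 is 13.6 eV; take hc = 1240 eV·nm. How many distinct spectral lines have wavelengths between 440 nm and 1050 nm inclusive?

2

Enumerate all n_i → n_f pairs with 1 ≤ n_f < n_i ≤ 5 and compute λ = 1240 / [13.6·4·(1/n_f² − 1/n_i²)].
Lines falling in [440, 1050] nm: 4→3 (468.9 nm), 5→4 (1013 nm).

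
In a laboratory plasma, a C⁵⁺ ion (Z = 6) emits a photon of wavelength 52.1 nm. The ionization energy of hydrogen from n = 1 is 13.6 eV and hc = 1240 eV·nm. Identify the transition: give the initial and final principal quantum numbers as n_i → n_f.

n_i = 4, n_f = 3

The photon energy is ΔE = hc/λ = 1240 / 52.1 = 23.80 eV.
With Z = 6, ΔE = 489.6 × (1/n_f² − 1/n_i²), so 1/n_f² − 1/n_i² = 0.04861.
Trying n_f = 3 gives 1/n_i² = 0.06250, i.e. n_i ≈ 4; this pair matches.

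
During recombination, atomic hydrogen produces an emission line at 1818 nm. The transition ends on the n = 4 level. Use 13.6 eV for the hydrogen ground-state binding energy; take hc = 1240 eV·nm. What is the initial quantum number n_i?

The photon energy is ΔE = hc/λ = 1240 / 1818 = 0.6821 eV.
With Z = 1, ΔE = 13.60 × (1/n_f² − 1/n_i²), so 1/n_f² − 1/n_i² = 0.05015.
With n_f = 4: 1/n_i² = 1/16 − 0.05015 = 0.01235, so n_i ≈ 9.00.

n_i = 9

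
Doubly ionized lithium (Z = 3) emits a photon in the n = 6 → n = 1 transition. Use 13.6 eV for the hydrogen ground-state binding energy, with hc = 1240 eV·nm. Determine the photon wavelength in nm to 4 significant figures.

10.42 nm

For Z = 3 the level energies scale as Z², so the effective Rydberg energy is 13.6 × 9 = 122.4 eV.
ΔE = 122.4 × (1/1² − 1/6²) = 122.4 × 0.9722 = 119.0 eV.
λ = hc/ΔE = 1240 / 119.0 = 10.42 nm.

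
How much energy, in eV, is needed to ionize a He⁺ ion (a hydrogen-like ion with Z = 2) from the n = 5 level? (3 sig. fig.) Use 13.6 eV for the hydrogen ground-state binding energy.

E_n = −13.6 Z²/n² = −54.40/n² eV for Z = 2.
E_5 = −54.40/25 = −2.18 eV, so ionization (to E = 0) requires 2.18 eV.

2.18 eV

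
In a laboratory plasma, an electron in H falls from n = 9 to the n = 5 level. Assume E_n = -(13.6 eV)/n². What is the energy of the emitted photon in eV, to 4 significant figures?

0.3761 eV

E_9 = −13.60/81 = −0.1679 eV and E_5 = −13.60/25 = −0.5440 eV.
The photon energy is |E_9 − E_5| = 0.3761 eV.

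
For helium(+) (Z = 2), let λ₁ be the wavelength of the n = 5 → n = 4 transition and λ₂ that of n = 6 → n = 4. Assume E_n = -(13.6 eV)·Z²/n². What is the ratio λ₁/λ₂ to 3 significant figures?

λ ∝ 1/ΔE ∝ 1/(1/n_f² − 1/n_i²), and the Z² and hc factors cancel in the ratio.
λ₁/λ₂ = (1/4² − 1/6²)/(1/4² − 1/5²) = 0.03472/0.02250 = 1.54.

1.54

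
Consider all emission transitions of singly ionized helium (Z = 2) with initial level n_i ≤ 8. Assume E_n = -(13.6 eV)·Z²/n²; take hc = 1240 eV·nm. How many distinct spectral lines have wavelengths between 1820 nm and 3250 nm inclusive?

Enumerate all n_i → n_f pairs with 1 ≤ n_f < n_i ≤ 8 and compute λ = 1240 / [13.6·4·(1/n_f² − 1/n_i²)].
Lines falling in [1820, 3250] nm: 6→5 (1865 nm), 8→6 (1876 nm), 7→6 (3093 nm).

3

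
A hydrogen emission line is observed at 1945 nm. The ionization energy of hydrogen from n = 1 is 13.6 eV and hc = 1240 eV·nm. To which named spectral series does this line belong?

ΔE = 1240/1945 = 0.6375 eV.
This matches 13.6 × (1/4² − 1/8²), so n_f = 4: the Brackett series.

Brackett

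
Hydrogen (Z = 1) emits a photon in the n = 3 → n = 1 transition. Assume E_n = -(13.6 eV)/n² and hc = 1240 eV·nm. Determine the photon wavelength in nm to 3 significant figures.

103 nm

ΔE = 13.60 × (1/1² − 1/3²) = 13.60 × 0.8889 = 12.09 eV.
λ = hc/ΔE = 1240 / 12.09 = 103 nm.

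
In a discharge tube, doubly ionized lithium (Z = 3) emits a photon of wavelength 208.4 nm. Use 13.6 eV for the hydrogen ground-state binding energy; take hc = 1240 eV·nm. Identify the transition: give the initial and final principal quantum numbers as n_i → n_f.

n_i = 4, n_f = 3

The photon energy is ΔE = hc/λ = 1240 / 208.4 = 5.950 eV.
With Z = 3, ΔE = 122.4 × (1/n_f² − 1/n_i²), so 1/n_f² − 1/n_i² = 0.04861.
Trying n_f = 3 gives 1/n_i² = 0.06250, i.e. n_i ≈ 4; this pair matches.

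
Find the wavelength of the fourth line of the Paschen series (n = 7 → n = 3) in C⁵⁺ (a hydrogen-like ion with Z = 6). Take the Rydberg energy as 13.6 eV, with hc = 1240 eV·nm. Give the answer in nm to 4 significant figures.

27.92 nm

The Paschen series terminates on n_f = 3; the fourth line has n_i = 3+4 = 7.
ΔE = 489.6 × (1/3² − 1/7²) = 44.41 eV.
λ = 1240 / 44.41 = 27.92 nm.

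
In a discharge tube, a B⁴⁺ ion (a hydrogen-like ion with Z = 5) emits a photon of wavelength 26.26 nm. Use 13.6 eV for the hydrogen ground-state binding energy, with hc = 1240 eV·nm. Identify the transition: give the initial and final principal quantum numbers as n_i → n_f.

The photon energy is ΔE = hc/λ = 1240 / 26.26 = 47.22 eV.
With Z = 5, ΔE = 340.0 × (1/n_f² − 1/n_i²), so 1/n_f² − 1/n_i² = 0.1389.
Trying n_f = 2 gives 1/n_i² = 0.1111, i.e. n_i ≈ 3; this pair matches.

n_i = 3, n_f = 2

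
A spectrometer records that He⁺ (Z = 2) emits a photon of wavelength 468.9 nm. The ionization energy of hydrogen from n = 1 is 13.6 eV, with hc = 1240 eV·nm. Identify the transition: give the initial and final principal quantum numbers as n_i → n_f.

n_i = 4, n_f = 3

The photon energy is ΔE = hc/λ = 1240 / 468.9 = 2.644 eV.
With Z = 2, ΔE = 54.40 × (1/n_f² − 1/n_i²), so 1/n_f² − 1/n_i² = 0.04861.
Trying n_f = 3 gives 1/n_i² = 0.06250, i.e. n_i ≈ 4; this pair matches.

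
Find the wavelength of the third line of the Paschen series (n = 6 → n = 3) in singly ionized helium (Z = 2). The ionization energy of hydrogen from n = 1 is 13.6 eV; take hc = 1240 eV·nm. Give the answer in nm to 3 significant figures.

274 nm

The Paschen series terminates on n_f = 3; the third line has n_i = 3+3 = 6.
ΔE = 54.40 × (1/3² − 1/6²) = 4.533 eV.
λ = 1240 / 4.533 = 274 nm.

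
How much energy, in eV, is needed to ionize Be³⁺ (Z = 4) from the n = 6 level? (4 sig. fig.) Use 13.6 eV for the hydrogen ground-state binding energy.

E_n = −13.6 Z²/n² = −217.6/n² eV for Z = 4.
E_6 = −217.6/36 = −6.044 eV, so ionization (to E = 0) requires 6.044 eV.

6.044 eV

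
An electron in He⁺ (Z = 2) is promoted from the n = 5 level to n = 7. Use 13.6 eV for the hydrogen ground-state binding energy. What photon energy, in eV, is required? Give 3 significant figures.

The Bohr energies scale as Z², so for Z = 2: E_n = −54.40/n² eV.
E_7 = −54.40/49 = −1.110 eV and E_5 = −54.40/25 = −2.176 eV.
The photon energy is |E_7 − E_5| = 1.07 eV.

1.07 eV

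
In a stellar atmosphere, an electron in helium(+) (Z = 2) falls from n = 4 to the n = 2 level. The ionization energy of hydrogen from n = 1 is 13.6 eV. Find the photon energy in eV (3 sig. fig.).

The Bohr energies scale as Z², so for Z = 2: E_n = −54.40/n² eV.
E_4 = −54.40/16 = −3.400 eV and E_2 = −54.40/4 = −13.60 eV.
The photon energy is |E_4 − E_2| = 10.2 eV.

10.2 eV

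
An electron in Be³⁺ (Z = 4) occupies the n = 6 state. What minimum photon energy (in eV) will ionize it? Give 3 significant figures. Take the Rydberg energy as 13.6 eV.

6.04 eV

E_n = −13.6 Z²/n² = −217.6/n² eV for Z = 4.
E_6 = −217.6/36 = −6.04 eV, so ionization (to E = 0) requires 6.04 eV.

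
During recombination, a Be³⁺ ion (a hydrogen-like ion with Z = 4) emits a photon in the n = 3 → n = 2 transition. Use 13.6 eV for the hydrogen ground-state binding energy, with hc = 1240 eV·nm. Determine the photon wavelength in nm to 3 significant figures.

For Z = 4 the level energies scale as Z², so the effective Rydberg energy is 13.6 × 16 = 217.6 eV.
ΔE = 217.6 × (1/2² − 1/3²) = 217.6 × 0.1389 = 30.22 eV.
λ = hc/ΔE = 1240 / 30.22 = 41.0 nm.

41.0 nm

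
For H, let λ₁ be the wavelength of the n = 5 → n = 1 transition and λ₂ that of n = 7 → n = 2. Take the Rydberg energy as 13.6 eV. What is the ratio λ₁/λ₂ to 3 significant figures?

0.239

λ ∝ 1/ΔE ∝ 1/(1/n_f² − 1/n_i²), and the Z² and hc factors cancel in the ratio.
λ₁/λ₂ = (1/2² − 1/7²)/(1/1² − 1/5²) = 0.2296/0.9600 = 0.239.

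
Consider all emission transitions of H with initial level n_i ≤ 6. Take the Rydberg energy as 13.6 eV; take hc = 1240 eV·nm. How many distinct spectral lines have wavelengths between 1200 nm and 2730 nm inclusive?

Enumerate all n_i → n_f pairs with 1 ≤ n_f < n_i ≤ 6 and compute λ = 1240 / [13.6·1·(1/n_f² − 1/n_i²)].
Lines falling in [1200, 2730] nm: 5→3 (1282 nm), 4→3 (1876 nm), 6→4 (2626 nm).

3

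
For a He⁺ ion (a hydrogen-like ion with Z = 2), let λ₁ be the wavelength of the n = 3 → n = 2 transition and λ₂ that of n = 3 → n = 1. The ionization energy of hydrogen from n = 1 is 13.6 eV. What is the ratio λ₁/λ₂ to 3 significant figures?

6.40

λ ∝ 1/ΔE ∝ 1/(1/n_f² − 1/n_i²), and the Z² and hc factors cancel in the ratio.
λ₁/λ₂ = (1/1² − 1/3²)/(1/2² − 1/3²) = 0.8889/0.1389 = 6.40.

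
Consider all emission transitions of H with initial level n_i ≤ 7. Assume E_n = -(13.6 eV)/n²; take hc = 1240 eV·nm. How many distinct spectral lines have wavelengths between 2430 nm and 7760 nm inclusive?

Enumerate all n_i → n_f pairs with 1 ≤ n_f < n_i ≤ 7 and compute λ = 1240 / [13.6·1·(1/n_f² − 1/n_i²)].
Lines falling in [2430, 7760] nm: 6→4 (2626 nm), 5→4 (4052 nm), 7→5 (4654 nm), 6→5 (7460 nm).

4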